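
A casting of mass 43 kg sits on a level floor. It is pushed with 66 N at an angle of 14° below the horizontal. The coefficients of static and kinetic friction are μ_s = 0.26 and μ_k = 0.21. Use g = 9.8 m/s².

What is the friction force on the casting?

The vertical component of P adds to the normal force: N = m g + P sin α = 421.4 + 15.97 = 437.4 N.
Horizontally, friction must balance P cos α = 64.04 N.
μ_s N = 0.26 × 437.4 = 113.7 N.
Since 64.04 N does not exceed the limit, the casting stays at rest and f = 64 N.

f ≈ 64 N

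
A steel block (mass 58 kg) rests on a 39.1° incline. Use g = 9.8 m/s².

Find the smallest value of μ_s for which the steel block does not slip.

μ_s,min ≈ 0.813

At the slip threshold m g sin θ = μ_s m g cos θ, so μ_s,min = tan θ.
μ_s,min = tan 39.1° = 0.813.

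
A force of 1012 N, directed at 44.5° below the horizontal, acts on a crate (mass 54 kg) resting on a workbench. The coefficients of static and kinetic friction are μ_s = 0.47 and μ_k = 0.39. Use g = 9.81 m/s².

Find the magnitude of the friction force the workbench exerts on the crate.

N = m g + P sin α = 529.7 + 1012×sin 44.5° = 1239 N.
The horizontal driving force is P cos α = 721.8 N, so equilibrium needs friction f = 721.8 N.
The static-friction limit is μ_s N = 582.4 N.
The required friction exceeds μ_s N, so the crate moves and f = μ_k N = 483 N.

f ≈ 483 N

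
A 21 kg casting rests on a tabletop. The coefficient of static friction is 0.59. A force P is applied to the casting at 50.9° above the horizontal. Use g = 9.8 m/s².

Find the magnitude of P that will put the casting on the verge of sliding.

P ≈ 112 N

N = m g − P sin α (the pull lifts the casting).
At impending slip, P cos α = μ_s N = μ_s (m g − P sin α).
Solving: P (cos α + μ_s sin α) = μ_s m g → P = 0.59×206/(cos 50.9° + 0.59 sin 50.9°) = 121/1.089 = 112 N.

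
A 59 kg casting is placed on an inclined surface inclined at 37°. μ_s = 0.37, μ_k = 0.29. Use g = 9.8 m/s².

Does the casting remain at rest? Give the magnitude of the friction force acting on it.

f ≈ 134 N

N = m g cos θ = 462 N.
Down-slope weight component: m g sin θ = 348 N.
μ_s N = 171 N.
348 > 171 N, so it slides; kinetic friction f = μ_k N = 0.29×462 = 134 N.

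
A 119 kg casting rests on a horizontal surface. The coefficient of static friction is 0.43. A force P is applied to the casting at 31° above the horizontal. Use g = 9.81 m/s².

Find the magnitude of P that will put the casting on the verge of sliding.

N = m g − P sin α (the pull lifts the casting).
At impending slip, P cos α = μ_s N = μ_s (m g − P sin α).
Solving: P (cos α + μ_s sin α) = μ_s m g → P = 0.43×1170/(cos 31° + 0.43 sin 31°) = 502/1.079 = 465 N.

P ≈ 465 N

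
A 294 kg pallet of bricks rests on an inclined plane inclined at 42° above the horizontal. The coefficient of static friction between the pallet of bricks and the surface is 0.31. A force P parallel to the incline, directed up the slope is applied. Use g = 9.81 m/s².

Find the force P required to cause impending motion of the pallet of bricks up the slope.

P ≈ 2590 N

At impending motion up the slope, friction acts down-slope at its limit: f = μ_s N.
P is parallel to the surface, so N = m g cos θ = 2140 N.
Along the incline: P = m g sin θ + μ_s N = 1930 + 0.31×2140 = 2590 N.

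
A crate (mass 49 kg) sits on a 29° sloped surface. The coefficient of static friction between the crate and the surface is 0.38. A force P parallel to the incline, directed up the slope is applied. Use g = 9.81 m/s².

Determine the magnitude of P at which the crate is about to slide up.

P ≈ 393 N

At impending motion up the slope, friction acts down-slope at its limit: f = μ_s N.
P is parallel to the surface, so N = m g cos θ = 420 N.
Along the incline: P = m g sin θ + μ_s N = 233 + 0.38×420 = 393 N.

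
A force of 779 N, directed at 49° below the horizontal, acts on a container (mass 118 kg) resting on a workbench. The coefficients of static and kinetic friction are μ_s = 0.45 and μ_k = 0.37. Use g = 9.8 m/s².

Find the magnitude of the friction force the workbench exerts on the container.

f ≈ 511 N

Vertical equilibrium gives N = m g + P sin α = 1744 N.
Horizontally, friction must balance P cos α = 511.1 N.
μ_s N = 0.45 × 1744 = 784.9 N.
511.1 ≤ 784.9 N → static; friction equals the required 511 N.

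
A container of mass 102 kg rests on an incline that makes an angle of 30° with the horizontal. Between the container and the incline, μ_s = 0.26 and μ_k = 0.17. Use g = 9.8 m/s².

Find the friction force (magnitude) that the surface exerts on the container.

Normal force: N = m g cos θ = 102 × 9.8 × cos 30° = 865.7 N.
Along the slope the weight component is m g sin θ = 499.8 N; friction must supply exactly this, acting up-slope.
Maximum static friction available: μ_s N = 0.26 × 865.7 = 225.1 N.
|499.8| exceeds 225.1 N, so the container slips down-slope; friction is kinetic, f = μ_k N = 0.17×865.7 = 147 N.

f ≈ 147 N (up the incline)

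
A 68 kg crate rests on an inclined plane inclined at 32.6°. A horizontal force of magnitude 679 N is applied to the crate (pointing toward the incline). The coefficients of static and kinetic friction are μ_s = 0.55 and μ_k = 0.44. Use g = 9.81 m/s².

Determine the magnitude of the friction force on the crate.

f ≈ 213 N (down the incline)

The horizontal push has a component P sin θ into the surface, so N = m g cos θ + P sin θ = 562 + 365.8 = 927.8 N.
Along the incline, the net driving force (taking up-slope positive) is P cos θ − m g sin θ = 572 − 359.4 = 212.6 N, so equilibrium requires friction f = -212.6 N (down-slope).
Maximum static friction: μ_s N = 0.55 × 927.8 = 510.3 N.
|f_req| = 212.6 ≤ 510.3 N → the crate is in equilibrium; friction equals the required value.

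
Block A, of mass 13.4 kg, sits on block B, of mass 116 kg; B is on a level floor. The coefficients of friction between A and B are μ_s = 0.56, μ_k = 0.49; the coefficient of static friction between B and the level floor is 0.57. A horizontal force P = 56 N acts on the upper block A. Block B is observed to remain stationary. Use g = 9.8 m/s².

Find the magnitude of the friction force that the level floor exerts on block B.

Between the blocks, N₁ = m_A g = 131.3 N.
So the A–B interface can sustain at most μ_s N₁ = 73.54 N of static friction.
P = 56 N is within that limit, so A and B move together (both at rest); the A–B friction is simply f₁ = P = 56 N.
By Newton's third law B feels 56 N forward from A. With B stationary, the floor's static friction on B balances it: f₂ = 56 N (well within μ_s(m_A+m_B)g = 722.8 N).

f ≈ 56 N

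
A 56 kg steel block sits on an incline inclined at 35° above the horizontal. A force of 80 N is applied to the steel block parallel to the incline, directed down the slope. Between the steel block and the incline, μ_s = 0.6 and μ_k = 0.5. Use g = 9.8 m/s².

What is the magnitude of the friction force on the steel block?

The normal reaction is N = m g cos θ = 449.6 N.
The friction needed for equilibrium is m g sin θ + P = 314.8 + 80 = 394.8 N, measured positive up-slope.
Maximum static friction available: μ_s N = 0.6 × 449.6 = 269.7 N.
Since |394.8| > 269.7 N, static friction cannot hold it; the steel block slides down the incline and kinetic friction applies: f = μ_k N = 0.5 × 449.6 = 225 N.

f ≈ 225 N (up the incline)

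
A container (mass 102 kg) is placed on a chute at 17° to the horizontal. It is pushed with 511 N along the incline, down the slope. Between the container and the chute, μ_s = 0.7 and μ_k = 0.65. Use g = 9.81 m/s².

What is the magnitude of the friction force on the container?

Perpendicular to the surface, N = m g cos θ = 102·9.81·cos 17° = 956.9 N.
Parallel to the incline, ΣF = 0 gives f = m g sin θ + P = 292.6 + 511 = 803.6 N (up-slope positive).
Maximum static friction available: μ_s N = 0.7 × 956.9 = 669.8 N.
Since |803.6| > 669.8 N, static friction cannot hold it; the container slides down the incline and kinetic friction applies: f = μ_k N = 0.65 × 956.9 = 622 N.

f ≈ 622 N (up the incline)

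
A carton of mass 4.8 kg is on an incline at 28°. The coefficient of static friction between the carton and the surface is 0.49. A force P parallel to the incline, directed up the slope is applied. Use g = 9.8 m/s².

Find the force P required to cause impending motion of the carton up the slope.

At impending motion up the slope, friction acts down-slope at its limit: f = μ_s N.
P is parallel to the surface, so N = m g cos θ = 41.5 N.
Along the incline: P = m g sin θ + μ_s N = 22.1 + 0.49×41.5 = 42.4 N.

P ≈ 42.4 N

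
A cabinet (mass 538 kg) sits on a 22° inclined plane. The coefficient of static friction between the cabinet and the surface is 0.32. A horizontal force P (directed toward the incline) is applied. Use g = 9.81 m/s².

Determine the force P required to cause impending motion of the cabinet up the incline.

P ≈ 4390 N

At impending motion up the slope, friction acts down-slope at its limit: f = μ_s N.
Perpendicular to the incline: N = m g cos θ + P sin θ.
Along the incline: P cos θ = m g sin θ + μ_s N = m g sin θ + μ_s (m g cos θ + P sin θ).
Solving, P (cos θ − μ_s sin θ) = m g (sin θ + μ_s cos θ), so P = 538×9.81×(sin 22° + 0.32 cos 22°)/(cos 22° − 0.32 sin 22°) = 5280×0.6713/0.8073 = 4390 N.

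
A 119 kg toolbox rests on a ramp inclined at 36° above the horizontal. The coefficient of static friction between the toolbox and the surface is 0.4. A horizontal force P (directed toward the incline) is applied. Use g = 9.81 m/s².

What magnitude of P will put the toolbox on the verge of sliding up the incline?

P ≈ 1850 N

At impending motion up the slope, friction acts down-slope at its limit: f = μ_s N.
Perpendicular to the incline: N = m g cos θ + P sin θ.
Along the incline: P cos θ = m g sin θ + μ_s N = m g sin θ + μ_s (m g cos θ + P sin θ).
Solving, P (cos θ − μ_s sin θ) = m g (sin θ + μ_s cos θ), so P = 119×9.81×(sin 36° + 0.4 cos 36°)/(cos 36° − 0.4 sin 36°) = 1170×0.9114/0.5739 = 1850 N.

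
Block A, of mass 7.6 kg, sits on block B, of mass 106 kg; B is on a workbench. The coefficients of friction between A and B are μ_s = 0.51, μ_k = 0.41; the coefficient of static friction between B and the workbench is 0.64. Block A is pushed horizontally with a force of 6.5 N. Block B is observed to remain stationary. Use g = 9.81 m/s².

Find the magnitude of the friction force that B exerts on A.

Between the blocks, N₁ = m_A g = 74.56 N.
So the A–B interface can sustain at most μ_s N₁ = 38.02 N of static friction.
Since P = 6.5 N ≤ 38.02 N, A does not slip on B; friction on A equals P = 6.5 N.
By Newton's third law B feels 6.5 N forward from A. With B stationary, the floor's static friction on B balances it: f₂ = 6.5 N (well within μ_s(m_A+m_B)g = 713.2 N).

f ≈ 6.5 N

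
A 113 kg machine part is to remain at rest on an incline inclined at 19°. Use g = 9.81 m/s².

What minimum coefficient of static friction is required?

μ_s,min ≈ 0.344

At the slip threshold m g sin θ = μ_s m g cos θ, so μ_s,min = tan θ.
μ_s,min = tan 19° = 0.344.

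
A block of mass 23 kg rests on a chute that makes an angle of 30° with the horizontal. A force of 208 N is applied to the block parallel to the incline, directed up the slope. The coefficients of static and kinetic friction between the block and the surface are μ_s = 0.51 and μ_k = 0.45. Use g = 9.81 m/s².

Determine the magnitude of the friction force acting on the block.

The normal reaction is N = m g cos θ = 195.4 N.
Parallel to the incline, ΣF = 0 gives f = m g sin θ − P = 112.8 − 208 = -95.19 N (up-slope positive).
Maximum static friction available: μ_s N = 0.51 × 195.4 = 99.65 N.
Since |-95.19| ≤ 99.65 N, the block remains in static equilibrium and friction takes exactly the required value.

f ≈ 95.2 N (down the incline)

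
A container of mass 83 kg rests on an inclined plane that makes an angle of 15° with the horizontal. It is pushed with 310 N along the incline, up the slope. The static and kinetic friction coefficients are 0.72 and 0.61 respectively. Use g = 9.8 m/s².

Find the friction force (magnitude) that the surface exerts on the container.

f ≈ 99.5 N (down the incline)

Normal force: N = m g cos θ = 83 × 9.8 × cos 15° = 785.7 N.
Parallel to the incline, ΣF = 0 gives f = m g sin θ − P = 210.5 − 310 = -99.48 N (up-slope positive).
Maximum static friction available: μ_s N = 0.72 × 785.7 = 565.7 N.
Since |-99.48| ≤ 565.7 N, the container remains in static equilibrium and friction takes exactly the required value.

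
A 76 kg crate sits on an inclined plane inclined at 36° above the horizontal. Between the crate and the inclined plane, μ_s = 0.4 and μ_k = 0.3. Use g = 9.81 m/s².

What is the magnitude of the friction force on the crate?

The normal reaction is N = m g cos θ = 603.2 N.
For equilibrium along the incline, friction must balance the weight component: f = m g sin θ = 438.2 N up the slope.
Static friction can supply at most μ_s N = 241.3 N.
Since |438.2| > 241.3 N, static friction cannot hold it; the crate slides down the incline and kinetic friction applies: f = μ_k N = 0.3 × 603.2 = 181 N.

f ≈ 181 N (up the incline)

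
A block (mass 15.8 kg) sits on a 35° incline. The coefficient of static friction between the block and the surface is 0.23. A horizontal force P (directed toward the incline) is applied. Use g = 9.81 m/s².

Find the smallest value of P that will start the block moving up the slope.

P ≈ 172 N

At impending motion up the slope, friction acts down-slope at its limit: f = μ_s N.
Perpendicular to the incline: N = m g cos θ + P sin θ.
Along the incline: P cos θ = m g sin θ + μ_s N = m g sin θ + μ_s (m g cos θ + P sin θ).
Solving, P (cos θ − μ_s sin θ) = m g (sin θ + μ_s cos θ), so P = 15.8×9.81×(sin 35° + 0.23 cos 35°)/(cos 35° − 0.23 sin 35°) = 155×0.762/0.6872 = 172 N.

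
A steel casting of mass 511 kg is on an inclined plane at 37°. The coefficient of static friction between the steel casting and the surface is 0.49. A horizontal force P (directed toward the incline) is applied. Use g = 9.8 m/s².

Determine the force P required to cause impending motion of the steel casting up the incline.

P ≈ 9870 N

At impending motion up the slope, friction acts down-slope at its limit: f = μ_s N.
Perpendicular to the incline: N = m g cos θ + P sin θ.
Along the incline: P cos θ = m g sin θ + μ_s N = m g sin θ + μ_s (m g cos θ + P sin θ).
Solving, P (cos θ − μ_s sin θ) = m g (sin θ + μ_s cos θ), so P = 511×9.8×(sin 37° + 0.49 cos 37°)/(cos 37° − 0.49 sin 37°) = 5010×0.9931/0.5037 = 9870 N.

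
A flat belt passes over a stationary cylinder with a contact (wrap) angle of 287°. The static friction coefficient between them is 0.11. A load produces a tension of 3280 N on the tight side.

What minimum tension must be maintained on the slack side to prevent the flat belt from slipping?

Capstan equation at impending slip: T_tight/T_slack = e^{μβ}.
β = 287° = 5.009 rad; e^{μβ} = e^{0.11×5.009} = 1.735.
T_slack = T_tight / e^{μβ} = 3280 / 1.735 = 1890 N.

T_min ≈ 1890 N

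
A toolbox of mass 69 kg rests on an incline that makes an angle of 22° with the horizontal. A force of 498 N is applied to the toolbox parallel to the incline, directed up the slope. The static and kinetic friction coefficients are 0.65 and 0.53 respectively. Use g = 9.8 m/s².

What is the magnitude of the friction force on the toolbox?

f ≈ 245 N (down the incline)

The normal reaction is N = m g cos θ = 627 N.
For equilibrium along the incline the friction force must supply f = m g sin θ − P = 253.3 − 498 = -244.7 N (positive meaning up-slope).
Static friction can supply at most μ_s N = 407.5 N.
Since |-244.7| ≤ 407.5 N, the toolbox remains in static equilibrium and friction takes exactly the required value.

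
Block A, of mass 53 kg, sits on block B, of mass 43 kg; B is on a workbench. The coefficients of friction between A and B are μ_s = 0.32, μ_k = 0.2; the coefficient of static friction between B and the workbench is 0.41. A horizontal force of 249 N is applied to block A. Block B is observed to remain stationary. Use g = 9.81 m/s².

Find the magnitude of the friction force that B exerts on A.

The normal force B exerts on A is simply A's weight, N₁ = 519.9 N.
So the A–B interface can sustain at most μ_s N₁ = 166.4 N of static friction.
Since P = 249 N > 166.4 N, A slides on B; the A–B friction is kinetic: f₁ = μ_k N₁ = 0.2×519.9 = 104 N.
By Newton's third law B feels 104 N forward from A. With B stationary, the floor's static friction on B balances it: f₂ = 104 N (well within μ_s(m_A+m_B)g = 386.1 N).

f ≈ 104 N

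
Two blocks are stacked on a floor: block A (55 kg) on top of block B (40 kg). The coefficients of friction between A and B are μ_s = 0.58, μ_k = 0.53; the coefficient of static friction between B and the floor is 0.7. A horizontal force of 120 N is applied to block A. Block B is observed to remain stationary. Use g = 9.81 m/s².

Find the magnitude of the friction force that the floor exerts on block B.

The normal force B exerts on A is simply A's weight, N₁ = 539.6 N.
Maximum static friction on A from B: μ_s N₁ = 0.58×539.6 = 312.9 N.
Since P = 120 N ≤ 312.9 N, A does not slip on B; friction on A equals P = 120 N.
B experiences an equal 120 N forward from A (third law). B is in equilibrium, so the floor supplies f₂ = 120 N of static friction (limit μ_s(m_A+m_B)g = 652.4 N, not exceeded).

f ≈ 120 N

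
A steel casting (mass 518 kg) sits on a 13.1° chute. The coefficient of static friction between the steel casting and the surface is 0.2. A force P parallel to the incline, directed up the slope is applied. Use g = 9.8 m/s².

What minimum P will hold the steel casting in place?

P_min ≈ 162 N

The steel casting tends to slide down (tan θ > μ_s), so at the point of impending slip friction acts up-slope at its limit: f = μ_s N.
P is parallel to the surface, so N = m g cos θ = 4940 N.
Along the incline: P + μ_s N = m g sin θ, so P = 1150 − 0.2×4940 = 162 N.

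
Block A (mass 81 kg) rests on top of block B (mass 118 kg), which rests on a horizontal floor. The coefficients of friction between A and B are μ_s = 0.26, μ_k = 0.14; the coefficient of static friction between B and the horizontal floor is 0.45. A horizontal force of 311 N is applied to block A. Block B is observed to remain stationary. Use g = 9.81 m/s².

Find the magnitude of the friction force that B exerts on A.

f ≈ 111 N

The normal force B exerts on A is simply A's weight, N₁ = 794.6 N.
So the A–B interface can sustain at most μ_s N₁ = 206.6 N of static friction.
Since P = 311 N > 206.6 N, A slides on B; the A–B friction is kinetic: f₁ = μ_k N₁ = 0.14×794.6 = 111 N.
By Newton's third law B feels 111 N forward from A. With B stationary, the floor's static friction on B balances it: f₂ = 111 N (well within μ_s(m_A+m_B)g = 878.5 N).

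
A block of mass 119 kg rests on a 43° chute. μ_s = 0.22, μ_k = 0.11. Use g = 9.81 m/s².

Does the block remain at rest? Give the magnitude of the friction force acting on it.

f ≈ 93.9 N

N = m g cos θ = 854 N.
Down-slope weight component: m g sin θ = 796 N.
μ_s N = 188 N.
796 > 188 N, so it slides; kinetic friction f = μ_k N = 0.11×854 = 93.9 N.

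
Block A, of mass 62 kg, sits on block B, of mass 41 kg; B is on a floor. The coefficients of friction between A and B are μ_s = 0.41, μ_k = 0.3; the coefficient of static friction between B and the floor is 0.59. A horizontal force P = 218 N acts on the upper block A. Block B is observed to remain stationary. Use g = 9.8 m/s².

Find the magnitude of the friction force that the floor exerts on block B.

f ≈ 218 N

Normal force at the A–B interface: N₁ = m_A g = 607.6 N.
So the A–B interface can sustain at most μ_s N₁ = 249.1 N of static friction.
P = 218 N is within that limit, so A and B move together (both at rest); the A–B friction is simply f₁ = P = 218 N.
By Newton's third law B feels 218 N forward from A. With B stationary, the floor's static friction on B balances it: f₂ = 218 N (well within μ_s(m_A+m_B)g = 595.5 N).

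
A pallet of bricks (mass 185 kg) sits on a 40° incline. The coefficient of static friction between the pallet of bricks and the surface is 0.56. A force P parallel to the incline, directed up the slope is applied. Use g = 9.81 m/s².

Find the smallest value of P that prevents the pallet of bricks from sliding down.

P_min ≈ 388 N

The pallet of bricks tends to slide down (tan θ > μ_s), so at the point of impending slip friction acts up-slope at its limit: f = μ_s N.
P is parallel to the surface, so N = m g cos θ = 1390 N.
Along the incline: P + μ_s N = m g sin θ, so P = 1170 − 0.56×1390 = 388 N.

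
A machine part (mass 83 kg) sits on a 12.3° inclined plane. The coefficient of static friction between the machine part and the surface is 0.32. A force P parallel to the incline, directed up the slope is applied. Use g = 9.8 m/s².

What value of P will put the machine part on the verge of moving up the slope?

P ≈ 428 N

At impending motion up the slope, friction acts down-slope at its limit: f = μ_s N.
P is parallel to the surface, so N = m g cos θ = 795 N.
Along the incline: P = m g sin θ + μ_s N = 173 + 0.32×795 = 428 N.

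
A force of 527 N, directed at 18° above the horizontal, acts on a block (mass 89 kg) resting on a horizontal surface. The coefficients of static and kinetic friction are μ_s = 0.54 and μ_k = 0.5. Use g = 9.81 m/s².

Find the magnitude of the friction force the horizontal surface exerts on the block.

Vertical equilibrium gives N = m g − P sin α = 710.2 N.
For equilibrium, f = P cos α = 527×cos 18° = 501.2 N.
The static-friction limit is μ_s N = 383.5 N.
The required friction exceeds μ_s N, so the block moves and f = μ_k N = 355 N.

f ≈ 355 N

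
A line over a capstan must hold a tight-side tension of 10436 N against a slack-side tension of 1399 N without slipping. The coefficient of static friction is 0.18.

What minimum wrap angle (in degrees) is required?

T₂/T₁ = e^{μβ} → β = ln(T₂/T₁)/μ.
β = ln(10436/1399)/0.18 = 2.01/0.18 = 11.16 rad.
In degrees: β = 11.16 × 180/π = 640°.

β_min ≈ 640°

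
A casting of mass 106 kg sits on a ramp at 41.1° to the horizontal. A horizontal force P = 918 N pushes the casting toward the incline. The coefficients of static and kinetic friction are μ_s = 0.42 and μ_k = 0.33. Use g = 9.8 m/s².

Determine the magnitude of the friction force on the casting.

f ≈ 8.89 N (down the incline)

The horizontal push has a component P sin θ into the surface, so N = m g cos θ + P sin θ = 782.8 + 603.5 = 1386 N.
Along the incline, the net driving force (taking up-slope positive) is P cos θ − m g sin θ = 691.8 − 682.9 = 8.89 N, so equilibrium requires friction f = -8.89 N (down-slope).
Maximum static friction: μ_s N = 0.42 × 1386 = 582.2 N.
|f_req| = 8.89 ≤ 582.2 N → the casting is in equilibrium; friction equals the required value.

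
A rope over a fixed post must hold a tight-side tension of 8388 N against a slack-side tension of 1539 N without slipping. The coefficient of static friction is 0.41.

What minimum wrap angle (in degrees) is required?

T₂/T₁ = e^{μβ} → β = ln(T₂/T₁)/μ.
β = ln(8388/1539)/0.41 = 1.696/0.41 = 4.136 rad.
In degrees: β = 4.136 × 180/π = 237°.

β_min ≈ 237°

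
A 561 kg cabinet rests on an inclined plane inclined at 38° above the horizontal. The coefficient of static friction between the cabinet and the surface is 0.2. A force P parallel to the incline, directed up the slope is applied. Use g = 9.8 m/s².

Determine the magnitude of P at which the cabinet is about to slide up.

P ≈ 4250 N

At impending motion up the slope, friction acts down-slope at its limit: f = μ_s N.
P is parallel to the surface, so N = m g cos θ = 4330 N.
Along the incline: P = m g sin θ + μ_s N = 3380 + 0.2×4330 = 4250 N.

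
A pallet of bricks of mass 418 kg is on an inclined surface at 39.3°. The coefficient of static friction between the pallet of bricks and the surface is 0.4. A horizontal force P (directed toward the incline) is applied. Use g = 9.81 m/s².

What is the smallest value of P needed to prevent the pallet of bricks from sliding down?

P_min ≈ 1290 N

The pallet of bricks tends to slide down (tan θ > μ_s), so at the point of impending slip friction acts up-slope at its limit: f = μ_s N.
Perpendicular to the incline: N = m g cos θ + P sin θ.
Along the incline: P cos θ + μ_s N = m g sin θ, i.e. P cos θ + μ_s (m g cos θ + P sin θ) = m g sin θ.
Solving, P (cos θ + μ_s sin θ) = m g (sin θ − μ_s cos θ), so P = 4100×0.3238/1.027 = 1290 N.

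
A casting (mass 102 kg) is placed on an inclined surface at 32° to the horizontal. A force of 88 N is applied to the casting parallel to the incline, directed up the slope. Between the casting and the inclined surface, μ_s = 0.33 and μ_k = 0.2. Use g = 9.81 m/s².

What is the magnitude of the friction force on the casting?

f ≈ 170 N (up the incline)

Normal force: N = m g cos θ = 102 × 9.81 × cos 32° = 848.6 N.
For equilibrium along the incline the friction force must supply f = m g sin θ − P = 530.2 − 88 = 442.2 N (positive meaning up-slope).
The static-friction ceiling is μ_s N = 0.33 × 848.6 = 280 N.
Since |442.2| > 280 N, static friction cannot hold it; the casting slides down the incline and kinetic friction applies: f = μ_k N = 0.2 × 848.6 = 170 N.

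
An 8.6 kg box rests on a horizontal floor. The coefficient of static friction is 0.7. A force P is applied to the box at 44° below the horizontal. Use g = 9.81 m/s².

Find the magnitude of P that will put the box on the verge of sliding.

N = m g + P sin α (the push presses the box into the horizontal floor).
At impending slip, P cos α = μ_s N = μ_s (m g + P sin α).
Solving: P (cos α − μ_s sin α) = μ_s m g → P = 0.7×84.4/(cos 44° − 0.7 sin 44°) = 59.1/0.2331 = 253 N.

P ≈ 253 N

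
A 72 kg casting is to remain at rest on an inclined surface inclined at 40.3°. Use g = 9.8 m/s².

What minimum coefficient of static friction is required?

μ_s,min ≈ 0.848

At the slip threshold m g sin θ = μ_s m g cos θ, so μ_s,min = tan θ.
μ_s,min = tan 40.3° = 0.848.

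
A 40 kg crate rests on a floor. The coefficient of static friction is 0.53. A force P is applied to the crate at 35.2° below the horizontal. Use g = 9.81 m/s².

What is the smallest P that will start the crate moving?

N = m g + P sin α (the push presses the crate into the floor).
At impending slip, P cos α = μ_s N = μ_s (m g + P sin α).
Solving: P (cos α − μ_s sin α) = μ_s m g → P = 0.53×392/(cos 35.2° − 0.53 sin 35.2°) = 208/0.5116 = 406 N.

P ≈ 406 N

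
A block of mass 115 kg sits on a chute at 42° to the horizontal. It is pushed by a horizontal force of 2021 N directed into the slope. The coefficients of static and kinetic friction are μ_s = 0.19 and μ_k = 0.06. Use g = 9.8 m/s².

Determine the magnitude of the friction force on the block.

f ≈ 131 N (down the incline)

Resolve perpendicular to the incline: N = m g cos θ + P sin θ = 115×9.8×cos 42° + 2021×sin 42° = 2190 N.
Parallel to the incline: P cos θ − m g sin θ = 1502 − 754.1 = 747.8 N; the friction needed to balance this is 747.8 N acting down the slope.
Maximum static friction: μ_s N = 0.19 × 2190 = 416.1 N.
The required 747.8 N exceeds the static limit, so the block slides up-slope and f = μ_k N = 0.06×2190 = 131 N.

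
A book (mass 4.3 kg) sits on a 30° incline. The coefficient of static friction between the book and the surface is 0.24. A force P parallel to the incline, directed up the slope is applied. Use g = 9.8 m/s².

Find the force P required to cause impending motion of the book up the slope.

P ≈ 29.8 N

At impending motion up the slope, friction acts down-slope at its limit: f = μ_s N.
P is parallel to the surface, so N = m g cos θ = 36.5 N.
Along the incline: P = m g sin θ + μ_s N = 21.1 + 0.24×36.5 = 29.8 N.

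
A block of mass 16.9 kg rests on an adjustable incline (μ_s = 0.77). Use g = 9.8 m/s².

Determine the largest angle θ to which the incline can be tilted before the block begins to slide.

At the slip threshold, m g sin θ = μ_s · m g cos θ, so tan θ = μ_s.
θ_max = arctan(0.77) = 37.6°.

θ_max ≈ 37.6°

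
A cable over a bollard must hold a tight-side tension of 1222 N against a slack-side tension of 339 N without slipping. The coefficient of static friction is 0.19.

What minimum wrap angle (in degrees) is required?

β_min ≈ 387°

T₂/T₁ = e^{μβ} → β = ln(T₂/T₁)/μ.
β = ln(1222/339)/0.19 = 1.282/0.19 = 6.749 rad.
In degrees: β = 6.749 × 180/π = 387°.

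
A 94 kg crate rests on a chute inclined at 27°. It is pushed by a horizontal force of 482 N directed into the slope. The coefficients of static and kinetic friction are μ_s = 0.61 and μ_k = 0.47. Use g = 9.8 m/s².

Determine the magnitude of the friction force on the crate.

f ≈ 11.2 N (down the incline)

The horizontal push has a component P sin θ into the surface, so N = m g cos θ + P sin θ = 820.8 + 218.8 = 1040 N.
Along the incline, the net driving force (taking up-slope positive) is P cos θ − m g sin θ = 429.5 − 418.2 = 11.25 N, so equilibrium requires friction f = -11.25 N (down-slope).
Maximum static friction: μ_s N = 0.61 × 1040 = 634.2 N.
|f_req| = 11.25 ≤ 634.2 N → the crate is in equilibrium; friction equals the required value.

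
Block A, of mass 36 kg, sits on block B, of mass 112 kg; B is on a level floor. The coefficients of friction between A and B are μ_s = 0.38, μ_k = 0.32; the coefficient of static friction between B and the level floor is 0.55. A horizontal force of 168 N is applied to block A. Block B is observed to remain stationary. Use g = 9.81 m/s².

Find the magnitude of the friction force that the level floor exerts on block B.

Between the blocks, N₁ = m_A g = 353.2 N.
So the A–B interface can sustain at most μ_s N₁ = 134.2 N of static friction.
Since P = 168 N > 134.2 N, A slides on B; the A–B friction is kinetic: f₁ = μ_k N₁ = 0.32×353.2 = 113 N.
B experiences an equal 113 N forward from A (third law). B is in equilibrium, so the floor supplies f₂ = 113 N of static friction (limit μ_s(m_A+m_B)g = 798.5 N, not exceeded).

f ≈ 113 N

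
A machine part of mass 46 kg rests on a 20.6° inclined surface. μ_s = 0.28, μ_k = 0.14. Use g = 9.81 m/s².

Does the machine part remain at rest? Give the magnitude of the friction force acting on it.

N = m g cos θ = 422 N.
Down-slope weight component: m g sin θ = 159 N.
μ_s N = 118 N.
159 > 118 N, so it slides; kinetic friction f = μ_k N = 0.14×422 = 59.1 N.

f ≈ 59.1 N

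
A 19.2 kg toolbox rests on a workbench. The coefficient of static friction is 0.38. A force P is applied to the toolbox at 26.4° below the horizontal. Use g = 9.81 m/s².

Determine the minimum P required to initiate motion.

P ≈ 98.5 N

N = m g + P sin α (the push presses the toolbox into the workbench).
At impending slip, P cos α = μ_s N = μ_s (m g + P sin α).
Solving: P (cos α − μ_s sin α) = μ_s m g → P = 0.38×188/(cos 26.4° − 0.38 sin 26.4°) = 71.6/0.7268 = 98.5 N.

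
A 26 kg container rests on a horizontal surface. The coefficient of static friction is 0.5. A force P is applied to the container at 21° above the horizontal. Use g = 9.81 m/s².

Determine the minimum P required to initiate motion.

P ≈ 115 N

N = m g − P sin α (the pull lifts the container).
At impending slip, P cos α = μ_s N = μ_s (m g − P sin α).
Solving: P (cos α + μ_s sin α) = μ_s m g → P = 0.5×255/(cos 21° + 0.5 sin 21°) = 128/1.113 = 115 N.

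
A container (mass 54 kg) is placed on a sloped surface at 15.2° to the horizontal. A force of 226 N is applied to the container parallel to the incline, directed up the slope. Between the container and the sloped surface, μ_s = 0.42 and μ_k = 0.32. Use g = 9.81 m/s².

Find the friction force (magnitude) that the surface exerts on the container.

f ≈ 87.1 N (down the incline)

Perpendicular to the surface, N = m g cos θ = 54·9.81·cos 15.2° = 511.2 N.
Parallel to the incline, ΣF = 0 gives f = m g sin θ − P = 138.9 − 226 = -87.11 N (up-slope positive).
The static-friction ceiling is μ_s N = 0.42 × 511.2 = 214.7 N.
Since |-87.11| ≤ 214.7 N, the container remains in static equilibrium and friction takes exactly the required value.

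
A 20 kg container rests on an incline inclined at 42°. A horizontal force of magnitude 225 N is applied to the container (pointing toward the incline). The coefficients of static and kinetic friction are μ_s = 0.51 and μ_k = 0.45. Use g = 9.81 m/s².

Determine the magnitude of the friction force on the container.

f ≈ 35.9 N (down the incline)

The horizontal push has a component P sin θ into the surface, so N = m g cos θ + P sin θ = 145.8 + 150.6 = 296.4 N.
Along the incline, the net driving force (taking up-slope positive) is P cos θ − m g sin θ = 167.2 − 131.3 = 35.92 N, so equilibrium requires friction f = -35.92 N (down-slope).
Maximum static friction: μ_s N = 0.51 × 296.4 = 151.1 N.
Since 35.92 N is within the 151.1 N limit, the container stays put and friction is exactly 35.9 N.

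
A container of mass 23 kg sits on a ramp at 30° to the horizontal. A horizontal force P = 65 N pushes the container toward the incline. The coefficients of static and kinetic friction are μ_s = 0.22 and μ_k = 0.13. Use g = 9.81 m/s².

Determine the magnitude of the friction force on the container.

f ≈ 29.6 N (up the incline)

Resolve perpendicular to the incline: N = m g cos θ + P sin θ = 23×9.81×cos 30° + 65×sin 30° = 227.9 N.
Along the incline, the net driving force (taking up-slope positive) is P cos θ − m g sin θ = 56.29 − 112.8 = -56.52 N, so equilibrium requires friction f = 56.52 N (up-slope).
Maximum static friction: μ_s N = 0.22 × 227.9 = 50.14 N.
The required 56.52 N exceeds the static limit, so the container slides down-slope and f = μ_k N = 0.13×227.9 = 29.6 N.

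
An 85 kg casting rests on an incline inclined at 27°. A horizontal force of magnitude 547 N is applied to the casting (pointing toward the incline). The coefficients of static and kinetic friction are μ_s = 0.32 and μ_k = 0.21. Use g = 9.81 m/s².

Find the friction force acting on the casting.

The horizontal push has a component P sin θ into the surface, so N = m g cos θ + P sin θ = 743 + 248.3 = 991.3 N.
Parallel to the incline: P cos θ − m g sin θ = 487.4 − 378.6 = 108.8 N; the friction needed to balance this is 108.8 N acting down the slope.
Maximum static friction: μ_s N = 0.32 × 991.3 = 317.2 N.
|f_req| = 108.8 ≤ 317.2 N → the casting is in equilibrium; friction equals the required value.

f ≈ 109 N (down the incline)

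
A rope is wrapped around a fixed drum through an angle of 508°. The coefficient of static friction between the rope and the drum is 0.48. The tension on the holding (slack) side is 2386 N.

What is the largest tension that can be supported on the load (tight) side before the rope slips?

At impending slip the capstan equation gives T₂/T₁ = e^{μβ} with β in radians.
β = 508° × π/180 = 8.866 rad.
e^{μβ} = e^{0.48×8.866} = 70.51.
T₂ = T₁ · e^{μβ} = 2386 × 70.51 = 168000 N.

T_max ≈ 168000 N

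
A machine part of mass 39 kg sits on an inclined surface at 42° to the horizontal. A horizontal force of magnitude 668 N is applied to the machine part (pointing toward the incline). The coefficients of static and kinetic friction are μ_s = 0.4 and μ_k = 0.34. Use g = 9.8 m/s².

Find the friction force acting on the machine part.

Resolve perpendicular to the incline: N = m g cos θ + P sin θ = 39×9.8×cos 42° + 668×sin 42° = 731 N.
Along the incline, the net driving force (taking up-slope positive) is P cos θ − m g sin θ = 496.4 − 255.7 = 240.7 N, so equilibrium requires friction f = -240.7 N (down-slope).
Maximum static friction: μ_s N = 0.4 × 731 = 292.4 N.
|f_req| = 240.7 ≤ 292.4 N → the machine part is in equilibrium; friction equals the required value.

f ≈ 241 N (down the incline)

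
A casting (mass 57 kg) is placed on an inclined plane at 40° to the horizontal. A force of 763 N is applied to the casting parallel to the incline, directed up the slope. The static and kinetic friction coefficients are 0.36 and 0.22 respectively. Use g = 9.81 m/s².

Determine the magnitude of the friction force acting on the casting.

Normal force: N = m g cos θ = 57 × 9.81 × cos 40° = 428.3 N.
Parallel to the incline, ΣF = 0 gives f = m g sin θ − P = 359.4 − 763 = -403.6 N (up-slope positive).
Maximum static friction available: μ_s N = 0.36 × 428.3 = 154.2 N.
|-403.6| exceeds 154.2 N, so the casting slips up-slope; friction is kinetic, f = μ_k N = 0.22×428.3 = 94.2 N.

f ≈ 94.2 N (down the incline)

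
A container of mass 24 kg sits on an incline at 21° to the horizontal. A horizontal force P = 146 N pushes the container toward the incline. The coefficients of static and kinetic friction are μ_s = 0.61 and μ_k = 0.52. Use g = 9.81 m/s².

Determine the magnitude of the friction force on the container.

Normal direction: N = m g cos θ + P sin θ = 272.1 N.
Along the incline, the net driving force (taking up-slope positive) is P cos θ − m g sin θ = 136.3 − 84.37 = 51.93 N, so equilibrium requires friction f = -51.93 N (down-slope).
The limit of static friction is μ_s N = 166 N.
Since 51.93 N is within the 166 N limit, the container stays put and friction is exactly 51.9 N.

f ≈ 51.9 N (down the incline)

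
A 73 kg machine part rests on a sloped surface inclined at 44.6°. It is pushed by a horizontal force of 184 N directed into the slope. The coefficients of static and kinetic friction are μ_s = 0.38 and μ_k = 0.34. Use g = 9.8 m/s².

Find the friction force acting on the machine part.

Normal direction: N = m g cos θ + P sin θ = 638.6 N.
Parallel to the incline: P cos θ − m g sin θ = 131 − 502.3 = -371.3 N; the friction needed to balance this is 371.3 N acting up the slope.
The limit of static friction is μ_s N = 242.7 N.
The required 371.3 N exceeds the static limit, so the machine part slides down-slope and f = μ_k N = 0.34×638.6 = 217 N.

f ≈ 217 N (up the incline)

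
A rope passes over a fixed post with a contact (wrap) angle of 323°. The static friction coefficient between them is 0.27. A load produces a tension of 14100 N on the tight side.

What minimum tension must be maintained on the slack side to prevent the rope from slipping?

Capstan equation at impending slip: T_tight/T_slack = e^{μβ}.
β = 323° = 5.637 rad; e^{μβ} = e^{0.27×5.637} = 4.582.
T_slack = T_tight / e^{μβ} = 14100 / 4.582 = 3080 N.

T_min ≈ 3080 N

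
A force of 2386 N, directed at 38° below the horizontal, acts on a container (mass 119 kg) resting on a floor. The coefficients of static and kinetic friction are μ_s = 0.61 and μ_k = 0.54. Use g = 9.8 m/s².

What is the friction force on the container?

f ≈ 1420 N

N = m g + P sin α = 1166 + 2386×sin 38° = 2635 N.
The horizontal driving force is P cos α = 1880 N, so equilibrium needs friction f = 1880 N.
μ_s N = 0.61 × 2635 = 1607 N.
1880 > 1607 N → the container slides; f = μ_k N = 0.54×2635 = 1420 N.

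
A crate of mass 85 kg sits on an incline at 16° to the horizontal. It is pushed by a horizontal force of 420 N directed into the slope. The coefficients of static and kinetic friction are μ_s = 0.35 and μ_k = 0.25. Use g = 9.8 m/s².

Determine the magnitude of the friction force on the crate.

The horizontal push has a component P sin θ into the surface, so N = m g cos θ + P sin θ = 800.7 + 115.8 = 916.5 N.
Along the incline, the net driving force (taking up-slope positive) is P cos θ − m g sin θ = 403.7 − 229.6 = 174.1 N, so equilibrium requires friction f = -174.1 N (down-slope).
Maximum static friction: μ_s N = 0.35 × 916.5 = 320.8 N.
Since 174.1 N is within the 320.8 N limit, the crate stays put and friction is exactly 174 N.

f ≈ 174 N (down the incline)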